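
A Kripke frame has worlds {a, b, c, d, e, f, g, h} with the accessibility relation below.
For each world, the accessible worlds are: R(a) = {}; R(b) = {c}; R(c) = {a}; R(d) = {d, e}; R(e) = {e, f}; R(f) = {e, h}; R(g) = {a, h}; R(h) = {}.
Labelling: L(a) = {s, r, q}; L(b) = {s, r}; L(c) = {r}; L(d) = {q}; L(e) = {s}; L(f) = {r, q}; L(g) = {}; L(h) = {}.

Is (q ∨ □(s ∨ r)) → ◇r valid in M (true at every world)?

Let φ = (q ∨ □(s ∨ r)) → ◇r. Evaluate φ at each world:
  a (successors ∅): φ is false.
  b (successors {c}): φ is true.
  c (successors {a}): φ is true.
  d (successors {d, e}): φ is false.
  e (successors {e, f}): φ is true.
  f (successors {e, h}): φ is false.
  g (successors {a, h}): φ is true.
  h (successors ∅): φ is false.
Detail at a (counterexample):
  At a: q ∨ □(s ∨ r) is true, ◇r is false, so (q ∨ □(s ∨ r)) → ◇r is false.
    At a: q is true, □(s ∨ r) is true, so q ∨ □(s ∨ r) is true.
      At a: no accessible worlds, so □(s ∨ r) holds vacuously.
    At a: no accessible worlds, so ◇r is false.

No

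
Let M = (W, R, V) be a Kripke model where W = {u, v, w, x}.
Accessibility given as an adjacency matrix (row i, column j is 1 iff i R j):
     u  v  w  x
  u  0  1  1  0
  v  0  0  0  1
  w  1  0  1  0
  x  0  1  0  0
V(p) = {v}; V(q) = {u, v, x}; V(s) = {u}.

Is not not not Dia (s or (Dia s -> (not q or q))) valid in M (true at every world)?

Recall that Dia ψ holds at a world iff ψ holds at some accessible world.
Let φ = not not not Dia (s or (Dia s -> (not q or q))). Evaluate φ at each world:
  u (successors {v, w}): φ is false.
  v (successors {x}): φ is false.
  w (successors {u, w}): φ is false.
  x (successors {v}): φ is false.
Detail at u (counterexample):
  At u: not not Dia (s or (Dia s -> (not q or q))) is true, so not not not Dia (s or (Dia s -> (not q or q))) is false.
    At u: not Dia (s or (Dia s -> (not q or q))) is false, so not not Dia (s or (Dia s -> (not q or q))) is true.
      At u: Dia (s or (Dia s -> (not q or q))) is true, so not Dia (s or (Dia s -> (not q or q))) is false.

No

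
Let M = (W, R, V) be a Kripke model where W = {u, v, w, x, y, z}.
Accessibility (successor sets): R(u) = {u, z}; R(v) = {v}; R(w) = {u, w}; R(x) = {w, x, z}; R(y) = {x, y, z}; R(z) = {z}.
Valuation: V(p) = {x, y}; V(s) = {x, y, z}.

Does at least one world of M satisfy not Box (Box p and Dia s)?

Yes

Let φ = not Box (Box p and Dia s). Evaluate φ at each world:
  u (successors {u, z}): φ is true.
  v (successors {v}): φ is true.
  w (successors {u, w}): φ is true.
  x (successors {w, x, z}): φ is true.
  y (successors {x, y, z}): φ is true.
  z (successors {z}): φ is true.
Detail at u (witness):
  At u: Box (Box p and Dia s) is false, so not Box (Box p and Dia s) is true.
    At u: Box (Box p and Dia s) requires Box p and Dia s at every successor {u, z}.
      Box p and Dia s fails at u, so Box (Box p and Dia s) is false at u.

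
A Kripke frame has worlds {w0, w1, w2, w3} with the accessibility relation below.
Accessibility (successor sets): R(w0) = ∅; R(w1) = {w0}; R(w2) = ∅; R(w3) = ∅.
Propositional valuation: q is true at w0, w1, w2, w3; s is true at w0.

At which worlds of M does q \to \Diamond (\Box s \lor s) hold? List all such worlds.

Let φ = q \to \Diamond (\Box s \lor s). Evaluate φ at each world:
  w0 (successors ∅): φ is false.
  w1 (successors {w0}): φ is true.
  w2 (successors ∅): φ is false.
  w3 (successors ∅): φ is false.
For instance, at w1:
  At w1: q is true, \Diamond (\Box s \lor s) is true, so q \to \Diamond (\Box s \lor s) is true.
    At w1: \Diamond (\Box s \lor s) requires \Box s \lor s at some successor in {w0}.
      \Box s \lor s holds at w0, so \Diamond (\Box s \lor s) is true at w1.
Satisfying worlds: {w1}

w1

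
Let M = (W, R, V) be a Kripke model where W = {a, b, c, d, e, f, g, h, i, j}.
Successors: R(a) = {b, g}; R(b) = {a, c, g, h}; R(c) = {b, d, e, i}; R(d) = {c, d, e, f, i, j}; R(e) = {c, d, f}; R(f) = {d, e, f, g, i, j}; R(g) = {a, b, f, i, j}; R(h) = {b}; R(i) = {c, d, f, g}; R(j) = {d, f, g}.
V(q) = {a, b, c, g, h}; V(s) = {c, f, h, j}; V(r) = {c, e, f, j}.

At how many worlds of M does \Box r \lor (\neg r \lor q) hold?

Let φ = \Box r \lor (\neg r \lor q). Evaluate φ at each world:
  a (successors {b, g}): φ is true.
  b (successors {a, c, g, h}): φ is true.
  c (successors {b, d, e, i}): φ is true.
  d (successors {c, d, e, f, i, j}): φ is true.
  e (successors {c, d, f}): φ is false.
  f (successors {d, e, f, g, i, j}): φ is false.
  g (successors {a, b, f, i, j}): φ is true.
  h (successors {b}): φ is true.
  i (successors {c, d, f, g}): φ is true.
  j (successors {d, f, g}): φ is false.
For instance, at c:
  At c: \Box r is false, \neg r \lor q is true, so \Box r \lor (\neg r \lor q) is true.
    At c: \Box r requires r at every successor {b, d, e, i}.
      r fails at b, so \Box r is false at c.
Satisfying worlds: {a, b, c, d, g, h, i}

7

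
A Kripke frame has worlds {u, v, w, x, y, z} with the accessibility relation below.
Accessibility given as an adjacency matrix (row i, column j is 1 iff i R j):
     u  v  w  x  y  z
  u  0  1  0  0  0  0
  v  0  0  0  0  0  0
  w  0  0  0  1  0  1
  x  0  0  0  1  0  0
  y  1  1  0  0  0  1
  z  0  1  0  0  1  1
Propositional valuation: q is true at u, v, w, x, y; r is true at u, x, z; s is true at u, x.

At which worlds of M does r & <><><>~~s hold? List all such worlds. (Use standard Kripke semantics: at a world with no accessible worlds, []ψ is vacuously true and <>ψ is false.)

x, z

Let φ = r & <><><>~~s. Evaluate φ at each world:
  u (successors {v}): φ is false.
  v (successors ∅): φ is false.
  w (successors {x, z}): φ is false.
  x (successors {x}): φ is true.
  y (successors {u, v, z}): φ is false.
  z (successors {v, y, z}): φ is true.
For instance, at z:
  At z: r is true, <><><>~~s is true, so r & <><><>~~s is true.
    At z: <><><>~~s requires <><>~~s at some successor in {v, y, z}.
      <><>~~s holds at z, so <><><>~~s is true at z.
Satisfying worlds: {x, z}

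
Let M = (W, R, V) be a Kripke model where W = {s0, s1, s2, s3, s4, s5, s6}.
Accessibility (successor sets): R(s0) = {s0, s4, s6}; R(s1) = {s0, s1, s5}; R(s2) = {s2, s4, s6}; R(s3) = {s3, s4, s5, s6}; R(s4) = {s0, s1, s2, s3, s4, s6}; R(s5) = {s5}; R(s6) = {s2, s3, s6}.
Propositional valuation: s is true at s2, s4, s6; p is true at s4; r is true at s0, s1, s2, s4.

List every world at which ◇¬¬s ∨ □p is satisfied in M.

Recall that □ψ holds at a world iff ψ holds at every accessible world, and ◇ψ holds iff ψ holds at some accessible world.
Let φ = ◇¬¬s ∨ □p. Evaluate φ at each world:
  s0 (successors {s0, s4, s6}): φ is true.
  s1 (successors {s0, s1, s5}): φ is false.
  s2 (successors {s2, s4, s6}): φ is true.
  s3 (successors {s3, s4, s5, s6}): φ is true.
  s4 (successors {s0, s1, s2, s3, s4, s6}): φ is true.
  s5 (successors {s5}): φ is false.
  s6 (successors {s2, s3, s6}): φ is true.
For instance, at s1:
  At s1: ◇¬¬s is false, □p is false, so ◇¬¬s ∨ □p is false.
    At s1: ◇¬¬s requires ¬¬s at some successor in {s0, s1, s5}.
      At s0: ¬¬s is false.
      At s1: ¬¬s is false.
      At s5: ¬¬s is false.
    So ◇¬¬s is false at s1.
    At s1: □p requires p at every successor {s0, s1, s5}.
      p fails at s0, so □p is false at s1.
Satisfying worlds: {s0, s2, s3, s4, s6}

s0, s2, s3, s4, s6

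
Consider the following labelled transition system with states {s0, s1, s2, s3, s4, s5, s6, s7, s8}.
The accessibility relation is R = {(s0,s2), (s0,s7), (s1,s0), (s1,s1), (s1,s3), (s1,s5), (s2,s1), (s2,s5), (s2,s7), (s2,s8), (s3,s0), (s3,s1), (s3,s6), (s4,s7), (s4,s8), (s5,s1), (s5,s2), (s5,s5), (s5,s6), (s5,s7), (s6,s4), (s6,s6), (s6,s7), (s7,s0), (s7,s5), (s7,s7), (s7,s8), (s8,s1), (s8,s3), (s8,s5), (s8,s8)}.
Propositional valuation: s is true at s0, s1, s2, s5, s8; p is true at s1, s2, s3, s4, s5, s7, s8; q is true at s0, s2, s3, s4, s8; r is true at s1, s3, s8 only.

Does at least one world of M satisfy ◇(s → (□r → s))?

Let φ = ◇(s → (□r → s)). Evaluate φ at each world:
  s0 (successors {s2, s7}): φ is true.
  s1 (successors {s0, s1, s3, s5}): φ is true.
  s2 (successors {s1, s5, s7, s8}): φ is true.
  s3 (successors {s0, s1, s6}): φ is true.
  s4 (successors {s7, s8}): φ is true.
  s5 (successors {s1, s2, s5, s6, s7}): φ is true.
  s6 (successors {s4, s6, s7}): φ is true.
  s7 (successors {s0, s5, s7, s8}): φ is true.
  s8 (successors {s1, s3, s5, s8}): φ is true.
Detail at s0 (witness):
  At s0: ◇(s → (□r → s)) requires s → (□r → s) at some successor in {s2, s7}.
    s → (□r → s) holds at s2, so ◇(s → (□r → s)) is true at s0.
      At s2: s is true, □r → s is true, so s → (□r → s) is true.

Yes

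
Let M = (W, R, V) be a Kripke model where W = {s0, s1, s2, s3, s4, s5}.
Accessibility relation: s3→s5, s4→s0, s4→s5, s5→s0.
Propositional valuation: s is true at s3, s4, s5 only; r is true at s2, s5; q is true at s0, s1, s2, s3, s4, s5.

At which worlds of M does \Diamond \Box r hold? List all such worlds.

Recall that \Box ψ holds at a world iff ψ holds at every accessible world, and \Diamond ψ holds iff ψ holds at some accessible world.
Let φ = \Diamond \Box r. Evaluate φ at each world:
  s0 (successors ∅): φ is false.
  s1 (successors ∅): φ is false.
  s2 (successors ∅): φ is false.
  s3 (successors {s5}): φ is false.
  s4 (successors {s0, s5}): φ is true.
  s5 (successors {s0}): φ is true.
For instance, at s5:
  At s5: \Diamond \Box r requires \Box r at some successor in {s0}.
    \Box r holds at s0, so \Diamond \Box r is true at s5.
      At s0: no accessible worlds, so \Box r holds vacuously.
Satisfying worlds: {s4, s5}

s4, s5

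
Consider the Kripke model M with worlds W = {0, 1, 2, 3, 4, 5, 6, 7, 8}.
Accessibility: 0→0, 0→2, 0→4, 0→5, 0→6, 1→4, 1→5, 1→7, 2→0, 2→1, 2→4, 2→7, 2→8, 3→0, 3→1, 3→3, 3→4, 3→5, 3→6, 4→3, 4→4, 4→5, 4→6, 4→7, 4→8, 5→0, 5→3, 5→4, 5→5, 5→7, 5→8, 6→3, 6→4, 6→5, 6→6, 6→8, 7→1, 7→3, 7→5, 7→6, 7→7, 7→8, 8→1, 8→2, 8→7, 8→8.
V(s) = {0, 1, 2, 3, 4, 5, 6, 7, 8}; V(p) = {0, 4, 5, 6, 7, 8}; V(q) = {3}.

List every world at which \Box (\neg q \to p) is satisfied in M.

Recall that \Box ψ holds at a world iff ψ holds at every accessible world, and \Diamond ψ holds iff ψ holds at some accessible world.
Let φ = \Box (\neg q \to p). Evaluate φ at each world:
  0 (successors {0, 2, 4, 5, 6}): φ is false.
  1 (successors {4, 5, 7}): φ is true.
  2 (successors {0, 1, 4, 7, 8}): φ is false.
  3 (successors {0, 1, 3, 4, 5, 6}): φ is false.
  4 (successors {3, 4, 5, 6, 7, 8}): φ is true.
  5 (successors {0, 3, 4, 5, 7, 8}): φ is true.
  6 (successors {3, 4, 5, 6, 8}): φ is true.
  7 (successors {1, 3, 5, 6, 7, 8}): φ is false.
  8 (successors {1, 2, 7, 8}): φ is false.
For instance, at 5:
  At 5: \Box (\neg q \to p) requires \neg q \to p at every successor {0, 3, 4, 5, 7, 8}.
    At 0: \neg q \to p is true.
    At 3: \neg q \to p is true.
    At 4: \neg q \to p is true.
    At 5: \neg q \to p is true.
    At 7: \neg q \to p is true.
    At 8: \neg q \to p is true.
  So \Box (\neg q \to p) is true at 5.
Satisfying worlds: {1, 4, 5, 6}

1, 4, 5, 6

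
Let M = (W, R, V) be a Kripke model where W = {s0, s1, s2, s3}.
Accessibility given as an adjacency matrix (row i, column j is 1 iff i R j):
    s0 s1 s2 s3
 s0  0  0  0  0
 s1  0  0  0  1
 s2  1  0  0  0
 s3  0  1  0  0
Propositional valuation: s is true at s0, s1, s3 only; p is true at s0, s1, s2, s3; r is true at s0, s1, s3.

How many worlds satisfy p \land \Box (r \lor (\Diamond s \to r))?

Let φ = p \land \Box (r \lor (\Diamond s \to r)). Evaluate φ at each world:
  s0 (successors ∅): φ is true.
  s1 (successors {s3}): φ is true.
  s2 (successors {s0}): φ is true.
  s3 (successors {s1}): φ is true.
For instance, at s2:
  At s2: p is true, \Box (r \lor (\Diamond s \to r)) is true, so p \land \Box (r \lor (\Diamond s \to r)) is true.
    At s2: \Box (r \lor (\Diamond s \to r)) requires r \lor (\Diamond s \to r) at every successor {s0}.
      At s0: r \lor (\Diamond s \to r) is true.
    So \Box (r \lor (\Diamond s \to r)) is true at s2.
Satisfying worlds: {s0, s1, s2, s3}

4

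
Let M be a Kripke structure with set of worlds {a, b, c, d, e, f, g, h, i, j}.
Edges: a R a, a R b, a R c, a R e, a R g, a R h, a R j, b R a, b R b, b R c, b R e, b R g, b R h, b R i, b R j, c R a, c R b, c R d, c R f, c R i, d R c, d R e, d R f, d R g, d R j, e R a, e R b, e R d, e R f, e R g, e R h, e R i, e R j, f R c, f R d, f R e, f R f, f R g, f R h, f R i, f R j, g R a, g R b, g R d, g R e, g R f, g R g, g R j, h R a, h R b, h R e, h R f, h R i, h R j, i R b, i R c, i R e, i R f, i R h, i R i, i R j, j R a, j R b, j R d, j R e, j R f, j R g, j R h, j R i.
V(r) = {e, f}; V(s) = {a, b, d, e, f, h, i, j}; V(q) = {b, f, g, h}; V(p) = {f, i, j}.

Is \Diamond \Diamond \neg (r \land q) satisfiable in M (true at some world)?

Recall that \Diamond ψ holds at a world iff ψ holds at some accessible world.
Let φ = \Diamond \Diamond \neg (r \land q). Evaluate φ at each world:
  a (successors {a, b, c, e, g, h, j}): φ is true.
  b (successors {a, b, c, e, g, h, i, j}): φ is true.
  c (successors {a, b, d, f, i}): φ is true.
  d (successors {c, e, f, g, j}): φ is true.
  e (successors {a, b, d, f, g, h, i, j}): φ is true.
  f (successors {c, d, e, f, g, h, i, j}): φ is true.
  g (successors {a, b, d, e, f, g, j}): φ is true.
  h (successors {a, b, e, f, i, j}): φ is true.
  i (successors {b, c, e, f, h, i, j}): φ is true.
  j (successors {a, b, d, e, f, g, h, i}): φ is true.
Detail at a (witness):
  At a: \Diamond \Diamond \neg (r \land q) requires \Diamond \neg (r \land q) at some successor in {a, b, c, e, g, h, j}.
    \Diamond \neg (r \land q) holds at a, so \Diamond \Diamond \neg (r \land q) is true at a.
      At a: \Diamond \neg (r \land q) requires \neg (r \land q) at some successor in {a, b, c, e, g, h, j}.
        \neg (r \land q) holds at a, so \Diamond \neg (r \land q) is true at a.

Yes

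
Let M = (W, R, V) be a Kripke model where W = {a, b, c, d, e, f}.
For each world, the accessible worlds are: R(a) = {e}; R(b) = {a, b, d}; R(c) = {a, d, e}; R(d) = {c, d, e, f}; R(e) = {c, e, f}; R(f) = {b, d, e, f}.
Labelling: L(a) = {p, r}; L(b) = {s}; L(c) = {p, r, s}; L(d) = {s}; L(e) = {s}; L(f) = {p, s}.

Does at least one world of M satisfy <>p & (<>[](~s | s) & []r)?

Recall that []ψ holds at a world iff ψ holds at every accessible world, and <>ψ holds iff ψ holds at some accessible world.
Let φ = <>p & (<>[](~s | s) & []r). Evaluate φ at each world:
  a (successors {e}): φ is false.
  b (successors {a, b, d}): φ is false.
  c (successors {a, d, e}): φ is false.
  d (successors {c, d, e, f}): φ is false.
  e (successors {c, e, f}): φ is false.
  f (successors {b, d, e, f}): φ is false.
For instance, at e:
  At e: <>p is true, <>[](~s | s) & []r is false, so <>p & (<>[](~s | s) & []r) is false.
    At e: <>p requires p at some successor in {c, e, f}.
      p holds at c, so <>p is true at e.
    At e: <>[](~s | s) is true, []r is false, so <>[](~s | s) & []r is false.
      At e: <>[](~s | s) requires [](~s | s) at some successor in {c, e, f}.
        [](~s | s) holds at c, so <>[](~s | s) is true at e.
      At e: []r requires r at every successor {c, e, f}.
        r fails at e, so []r is false at e.

No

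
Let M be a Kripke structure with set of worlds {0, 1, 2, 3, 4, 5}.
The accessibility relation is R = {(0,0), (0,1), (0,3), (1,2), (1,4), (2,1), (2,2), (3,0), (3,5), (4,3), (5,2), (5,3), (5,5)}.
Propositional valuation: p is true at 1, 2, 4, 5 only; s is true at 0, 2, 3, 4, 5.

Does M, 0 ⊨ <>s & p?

No

At 0: <>s is true, p is false, so <>s & p is false.
  At 0: <>s requires s at some successor in {0, 1, 3}.
    s holds at 0, so <>s is true at 0.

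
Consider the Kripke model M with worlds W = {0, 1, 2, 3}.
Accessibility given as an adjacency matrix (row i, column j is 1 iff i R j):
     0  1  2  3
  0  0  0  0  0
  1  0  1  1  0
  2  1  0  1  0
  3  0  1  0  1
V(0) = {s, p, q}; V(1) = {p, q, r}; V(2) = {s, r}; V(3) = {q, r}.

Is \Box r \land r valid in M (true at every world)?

No

Let φ = \Box r \land r. Evaluate φ at each world:
  0 (successors ∅): φ is false.
  1 (successors {1, 2}): φ is true.
  2 (successors {0, 2}): φ is false.
  3 (successors {1, 3}): φ is true.
Detail at 0 (counterexample):
  At 0: \Box r is true, r is false, so \Box r \land r is false.
    At 0: no accessible worlds, so \Box r holds vacuously.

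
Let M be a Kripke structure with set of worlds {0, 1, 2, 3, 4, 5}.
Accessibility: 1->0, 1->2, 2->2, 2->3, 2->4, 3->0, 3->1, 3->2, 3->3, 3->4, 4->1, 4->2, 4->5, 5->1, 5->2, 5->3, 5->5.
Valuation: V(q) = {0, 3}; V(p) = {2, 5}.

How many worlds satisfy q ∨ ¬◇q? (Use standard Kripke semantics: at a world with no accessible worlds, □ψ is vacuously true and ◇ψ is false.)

Let φ = q ∨ ¬◇q. Evaluate φ at each world:
  0 (successors ∅): φ is true.
  1 (successors {0, 2}): φ is false.
  2 (successors {2, 3, 4}): φ is false.
  3 (successors {0, 1, 2, 3, 4}): φ is true.
  4 (successors {1, 2, 5}): φ is true.
  5 (successors {1, 2, 3, 5}): φ is false.
For instance, at 3:
  At 3: q is true, ¬◇q is false, so q ∨ ¬◇q is true.
    At 3: ◇q is true, so ¬◇q is false.
      At 3: ◇q requires q at some successor in {0, 1, 2, 3, 4}.
        q holds at 0, so ◇q is true at 3.
Satisfying worlds: {0, 3, 4}

3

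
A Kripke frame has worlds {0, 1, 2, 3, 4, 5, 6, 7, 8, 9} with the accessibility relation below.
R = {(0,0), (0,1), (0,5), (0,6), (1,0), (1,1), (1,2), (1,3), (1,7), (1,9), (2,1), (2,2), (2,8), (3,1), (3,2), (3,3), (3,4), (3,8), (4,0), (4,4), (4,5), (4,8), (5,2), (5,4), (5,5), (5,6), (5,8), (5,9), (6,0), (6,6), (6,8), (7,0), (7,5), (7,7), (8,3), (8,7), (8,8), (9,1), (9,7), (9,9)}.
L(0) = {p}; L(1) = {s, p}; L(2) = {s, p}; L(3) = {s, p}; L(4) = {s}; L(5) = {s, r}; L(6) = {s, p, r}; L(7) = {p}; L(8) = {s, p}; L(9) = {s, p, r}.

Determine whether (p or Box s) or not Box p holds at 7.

Recall that Box ψ holds at a world iff ψ holds at every accessible world, and Dia ψ holds iff ψ holds at some accessible world.
At 7: p or Box s is true, not Box p is true, so (p or Box s) or not Box p is true.
  At 7: p is true, Box s is false, so p or Box s is true.
    At 7: Box s requires s at every successor {0, 5, 7}.
      s fails at 0, so Box s is false at 7.
  At 7: Box p is false, so not Box p is true.
    At 7: Box p requires p at every successor {0, 5, 7}.
      p fails at 5, so Box p is false at 7.

Yes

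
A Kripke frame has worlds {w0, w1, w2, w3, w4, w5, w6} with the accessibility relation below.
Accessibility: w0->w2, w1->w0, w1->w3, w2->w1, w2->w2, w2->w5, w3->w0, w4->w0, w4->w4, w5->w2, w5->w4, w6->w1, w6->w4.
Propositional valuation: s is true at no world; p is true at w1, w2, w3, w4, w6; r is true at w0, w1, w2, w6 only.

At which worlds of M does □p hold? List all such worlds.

w0, w5, w6

Let φ = □p. Evaluate φ at each world:
  w0 (successors {w2}): φ is true.
  w1 (successors {w0, w3}): φ is false.
  w2 (successors {w1, w2, w5}): φ is false.
  w3 (successors {w0}): φ is false.
  w4 (successors {w0, w4}): φ is false.
  w5 (successors {w2, w4}): φ is true.
  w6 (successors {w1, w4}): φ is true.
For instance, at w4:
  At w4: □p requires p at every successor {w0, w4}.
    p fails at w0, so □p is false at w4.
Satisfying worlds: {w0, w5, w6}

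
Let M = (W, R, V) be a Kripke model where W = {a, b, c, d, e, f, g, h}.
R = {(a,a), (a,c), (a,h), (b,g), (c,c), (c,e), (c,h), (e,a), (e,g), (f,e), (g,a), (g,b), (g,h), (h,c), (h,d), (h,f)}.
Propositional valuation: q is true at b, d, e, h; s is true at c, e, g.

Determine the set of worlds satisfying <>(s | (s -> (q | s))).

a, b, c, e, f, g, h

Let φ = <>(s | (s -> (q | s))). Evaluate φ at each world:
  a (successors {a, c, h}): φ is true.
  b (successors {g}): φ is true.
  c (successors {c, e, h}): φ is true.
  d (successors ∅): φ is false.
  e (successors {a, g}): φ is true.
  f (successors {e}): φ is true.
  g (successors {a, b, h}): φ is true.
  h (successors {c, d, f}): φ is true.
For instance, at a:
  At a: <>(s | (s -> (q | s))) requires s | (s -> (q | s)) at some successor in {a, c, h}.
    s | (s -> (q | s)) holds at a, so <>(s | (s -> (q | s))) is true at a.
Satisfying worlds: {a, b, c, e, f, g, h}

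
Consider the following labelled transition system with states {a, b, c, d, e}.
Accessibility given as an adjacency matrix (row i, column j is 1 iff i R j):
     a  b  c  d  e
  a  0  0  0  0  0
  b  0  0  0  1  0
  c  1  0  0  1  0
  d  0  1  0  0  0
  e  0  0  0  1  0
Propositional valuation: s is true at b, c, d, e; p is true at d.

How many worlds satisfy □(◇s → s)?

Let φ = □(◇s → s). Evaluate φ at each world:
  a (successors ∅): φ is true.
  b (successors {d}): φ is true.
  c (successors {a, d}): φ is true.
  d (successors {b}): φ is true.
  e (successors {d}): φ is true.
For instance, at c:
  At c: □(◇s → s) requires ◇s → s at every successor {a, d}.
      At a: ◇s is false, s is false, so ◇s → s is true.
      At d: ◇s is true, s is true, so ◇s → s is true.
  So □(◇s → s) is true at c.
Satisfying worlds: {a, b, c, d, e}

5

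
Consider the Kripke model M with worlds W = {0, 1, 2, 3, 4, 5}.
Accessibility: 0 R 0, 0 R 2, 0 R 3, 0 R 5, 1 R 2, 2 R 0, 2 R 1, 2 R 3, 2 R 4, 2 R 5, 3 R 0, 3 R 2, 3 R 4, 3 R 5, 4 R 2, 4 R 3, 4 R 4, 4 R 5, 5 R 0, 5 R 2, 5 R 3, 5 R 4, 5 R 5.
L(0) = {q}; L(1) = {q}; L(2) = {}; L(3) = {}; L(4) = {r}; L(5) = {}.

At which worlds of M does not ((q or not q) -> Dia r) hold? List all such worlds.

0, 1

Let φ = not ((q or not q) -> Dia r). Evaluate φ at each world:
  0 (successors {0, 2, 3, 5}): φ is true.
  1 (successors {2}): φ is true.
  2 (successors {0, 1, 3, 4, 5}): φ is false.
  3 (successors {0, 2, 4, 5}): φ is false.
  4 (successors {2, 3, 4, 5}): φ is false.
  5 (successors {0, 2, 3, 4, 5}): φ is false.
For instance, at 1:
  At 1: (q or not q) -> Dia r is false, so not ((q or not q) -> Dia r) is true.
    At 1: q or not q is true, Dia r is false, so (q or not q) -> Dia r is false.
      At 1: Dia r requires r at some successor in {2}.
        At 2: r is false.
      So Dia r is false at 1.
Satisfying worlds: {0, 1}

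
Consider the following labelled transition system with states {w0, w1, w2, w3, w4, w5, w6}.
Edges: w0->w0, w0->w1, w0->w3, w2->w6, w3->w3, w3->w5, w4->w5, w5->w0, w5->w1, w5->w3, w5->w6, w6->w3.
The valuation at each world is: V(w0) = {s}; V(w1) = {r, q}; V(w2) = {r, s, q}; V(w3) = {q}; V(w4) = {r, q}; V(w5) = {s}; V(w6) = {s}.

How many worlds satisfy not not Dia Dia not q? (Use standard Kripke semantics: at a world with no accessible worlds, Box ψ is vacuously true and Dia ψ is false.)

5

Let φ = not not Dia Dia not q. Evaluate φ at each world:
  w0 (successors {w0, w1, w3}): φ is true.
  w1 (successors ∅): φ is false.
  w2 (successors {w6}): φ is false.
  w3 (successors {w3, w5}): φ is true.
  w4 (successors {w5}): φ is true.
  w5 (successors {w0, w1, w3, w6}): φ is true.
  w6 (successors {w3}): φ is true.
For instance, at w4:
  At w4: not Dia Dia not q is false, so not not Dia Dia not q is true.
    At w4: Dia Dia not q is true, so not Dia Dia not q is false.
      At w4: Dia Dia not q requires Dia not q at some successor in {w5}.
        Dia not q holds at w5, so Dia Dia not q is true at w4.
Satisfying worlds: {w0, w3, w4, w5, w6}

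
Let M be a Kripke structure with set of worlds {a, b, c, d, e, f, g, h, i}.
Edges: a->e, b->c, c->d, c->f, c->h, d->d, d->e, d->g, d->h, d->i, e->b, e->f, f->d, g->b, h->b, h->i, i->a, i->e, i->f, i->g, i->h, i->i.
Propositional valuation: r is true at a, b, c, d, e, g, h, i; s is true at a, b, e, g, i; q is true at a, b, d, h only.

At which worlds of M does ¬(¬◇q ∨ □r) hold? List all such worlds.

Recall that □ψ holds at a world iff ψ holds at every accessible world, and ◇ψ holds iff ψ holds at some accessible world.
Let φ = ¬(¬◇q ∨ □r). Evaluate φ at each world:
  a (successors {e}): φ is false.
  b (successors {c}): φ is false.
  c (successors {d, f, h}): φ is true.
  d (successors {d, e, g, h, i}): φ is false.
  e (successors {b, f}): φ is true.
  f (successors {d}): φ is false.
  g (successors {b}): φ is false.
  h (successors {b, i}): φ is false.
  i (successors {a, e, f, g, h, i}): φ is true.
For instance, at b:
  At b: ¬◇q ∨ □r is true, so ¬(¬◇q ∨ □r) is false.
    At b: ¬◇q is true, □r is true, so ¬◇q ∨ □r is true.
      At b: ◇q is false, so ¬◇q is true.
      At b: □r requires r at every successor {c}.
        At c: r is true.
      So □r is true at b.
Satisfying worlds: {c, e, i}

c, e, i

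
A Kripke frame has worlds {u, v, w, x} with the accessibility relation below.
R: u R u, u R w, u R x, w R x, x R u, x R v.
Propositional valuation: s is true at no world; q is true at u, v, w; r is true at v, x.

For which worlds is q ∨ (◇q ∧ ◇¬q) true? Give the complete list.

Recall that ◇ψ holds at a world iff ψ holds at some accessible world.
Let φ = q ∨ (◇q ∧ ◇¬q). Evaluate φ at each world:
  u (successors {u, w, x}): φ is true.
  v (successors ∅): φ is true.
  w (successors {x}): φ is true.
  x (successors {u, v}): φ is false.
For instance, at x:
  At x: q is false, ◇q ∧ ◇¬q is false, so q ∨ (◇q ∧ ◇¬q) is false.
    At x: ◇q is true, ◇¬q is false, so ◇q ∧ ◇¬q is false.
      At x: ◇q requires q at some successor in {u, v}.
        q holds at u, so ◇q is true at x.
      At x: ◇¬q requires ¬q at some successor in {u, v}.
        At u: ¬q is false.
        At v: ¬q is false.
      So ◇¬q is false at x.
Satisfying worlds: {u, v, w}

u, v, w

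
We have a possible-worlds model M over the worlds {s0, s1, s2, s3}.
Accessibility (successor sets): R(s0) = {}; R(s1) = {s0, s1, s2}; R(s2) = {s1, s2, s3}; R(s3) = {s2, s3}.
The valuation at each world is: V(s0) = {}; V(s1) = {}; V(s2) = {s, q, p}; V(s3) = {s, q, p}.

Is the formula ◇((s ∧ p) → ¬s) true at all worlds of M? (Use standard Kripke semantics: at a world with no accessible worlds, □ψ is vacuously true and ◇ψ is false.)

No

Let φ = ◇((s ∧ p) → ¬s). Evaluate φ at each world:
  s0 (successors ∅): φ is false.
  s1 (successors {s0, s1, s2}): φ is true.
  s2 (successors {s1, s2, s3}): φ is true.
  s3 (successors {s2, s3}): φ is false.
Detail at s0 (counterexample):
  At s0: no accessible worlds, so ◇((s ∧ p) → ¬s) is false.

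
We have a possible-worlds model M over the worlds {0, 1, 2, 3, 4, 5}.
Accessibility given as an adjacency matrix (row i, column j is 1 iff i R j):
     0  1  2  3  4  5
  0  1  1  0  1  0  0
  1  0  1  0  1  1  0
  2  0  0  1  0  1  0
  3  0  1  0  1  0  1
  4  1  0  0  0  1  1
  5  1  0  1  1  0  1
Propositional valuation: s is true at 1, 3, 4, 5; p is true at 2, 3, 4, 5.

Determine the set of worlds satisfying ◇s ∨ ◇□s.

Let φ = ◇s ∨ ◇□s. Evaluate φ at each world:
  0 (successors {0, 1, 3}): φ is true.
  1 (successors {1, 3, 4}): φ is true.
  2 (successors {2, 4}): φ is true.
  3 (successors {1, 3, 5}): φ is true.
  4 (successors {0, 4, 5}): φ is true.
  5 (successors {0, 2, 3, 5}): φ is true.
For instance, at 0:
  At 0: ◇s is true, ◇□s is true, so ◇s ∨ ◇□s is true.
    At 0: ◇s requires s at some successor in {0, 1, 3}.
      s holds at 1, so ◇s is true at 0.
    At 0: ◇□s requires □s at some successor in {0, 1, 3}.
      □s holds at 1, so ◇□s is true at 0.
Satisfying worlds: {0, 1, 2, 3, 4, 5}

0, 1, 2, 3, 4, 5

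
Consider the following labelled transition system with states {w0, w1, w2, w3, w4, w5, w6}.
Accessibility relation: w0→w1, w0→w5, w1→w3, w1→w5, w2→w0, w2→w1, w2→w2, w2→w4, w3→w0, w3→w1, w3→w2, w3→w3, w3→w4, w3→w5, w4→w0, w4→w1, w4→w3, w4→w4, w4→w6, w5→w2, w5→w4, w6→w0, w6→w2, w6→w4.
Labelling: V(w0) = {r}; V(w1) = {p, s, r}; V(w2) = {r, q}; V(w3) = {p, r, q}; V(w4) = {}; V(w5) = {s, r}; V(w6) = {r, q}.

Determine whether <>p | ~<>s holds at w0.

Yes

At w0: <>p is true, ~<>s is false, so <>p | ~<>s is true.
  At w0: <>p requires p at some successor in {w1, w5}.
    p holds at w1, so <>p is true at w0.
  At w0: <>s is true, so ~<>s is false.
    At w0: <>s requires s at some successor in {w1, w5}.
      s holds at w1, so <>s is true at w0.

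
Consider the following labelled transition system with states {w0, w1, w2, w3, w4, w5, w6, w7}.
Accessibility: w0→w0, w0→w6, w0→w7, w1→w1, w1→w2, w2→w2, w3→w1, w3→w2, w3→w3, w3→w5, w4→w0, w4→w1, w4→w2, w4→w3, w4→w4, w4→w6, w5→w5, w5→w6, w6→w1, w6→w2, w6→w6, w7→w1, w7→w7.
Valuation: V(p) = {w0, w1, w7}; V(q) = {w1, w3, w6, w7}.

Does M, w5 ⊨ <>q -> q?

No

Recall that <>ψ holds at a world iff ψ holds at some accessible world.
At w5: <>q is true, q is false, so <>q -> q is false.
  At w5: <>q requires q at some successor in {w5, w6}.
    q holds at w6, so <>q is true at w5.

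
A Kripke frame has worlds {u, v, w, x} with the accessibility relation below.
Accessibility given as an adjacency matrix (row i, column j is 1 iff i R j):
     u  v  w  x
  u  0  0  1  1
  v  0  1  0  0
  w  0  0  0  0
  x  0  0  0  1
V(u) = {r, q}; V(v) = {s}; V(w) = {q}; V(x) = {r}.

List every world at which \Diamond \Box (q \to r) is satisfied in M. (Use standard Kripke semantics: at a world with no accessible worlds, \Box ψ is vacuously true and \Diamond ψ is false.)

Recall that \Box ψ holds at a world iff ψ holds at every accessible world, and \Diamond ψ holds iff ψ holds at some accessible world.
Let φ = \Diamond \Box (q \to r). Evaluate φ at each world:
  u (successors {w, x}): φ is true.
  v (successors {v}): φ is true.
  w (successors ∅): φ is false.
  x (successors {x}): φ is true.
For instance, at v:
  At v: \Diamond \Box (q \to r) requires \Box (q \to r) at some successor in {v}.
    \Box (q \to r) holds at v, so \Diamond \Box (q \to r) is true at v.
      At v: \Box (q \to r) requires q \to r at every successor {v}.
        At v: q \to r is true.
      So \Box (q \to r) is true at v.
Satisfying worlds: {u, v, x}

u, v, x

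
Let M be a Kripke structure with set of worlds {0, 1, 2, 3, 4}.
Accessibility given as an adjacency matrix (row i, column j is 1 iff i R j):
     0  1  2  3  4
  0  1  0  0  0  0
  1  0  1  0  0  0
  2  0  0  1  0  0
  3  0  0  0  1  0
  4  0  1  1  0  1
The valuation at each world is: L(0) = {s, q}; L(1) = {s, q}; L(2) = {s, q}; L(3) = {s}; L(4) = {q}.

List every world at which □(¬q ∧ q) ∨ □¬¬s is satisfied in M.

Let φ = □(¬q ∧ q) ∨ □¬¬s. Evaluate φ at each world:
  0 (successors {0}): φ is true.
  1 (successors {1}): φ is true.
  2 (successors {2}): φ is true.
  3 (successors {3}): φ is true.
  4 (successors {1, 2, 4}): φ is false.
For instance, at 2:
  At 2: □(¬q ∧ q) is false, □¬¬s is true, so □(¬q ∧ q) ∨ □¬¬s is true.
    At 2: □(¬q ∧ q) requires ¬q ∧ q at every successor {2}.
      ¬q ∧ q fails at 2, so □(¬q ∧ q) is false at 2.
    At 2: □¬¬s requires ¬¬s at every successor {2}.
      At 2: ¬¬s is true.
    So □¬¬s is true at 2.
Satisfying worlds: {0, 1, 2, 3}

0, 1, 2, 3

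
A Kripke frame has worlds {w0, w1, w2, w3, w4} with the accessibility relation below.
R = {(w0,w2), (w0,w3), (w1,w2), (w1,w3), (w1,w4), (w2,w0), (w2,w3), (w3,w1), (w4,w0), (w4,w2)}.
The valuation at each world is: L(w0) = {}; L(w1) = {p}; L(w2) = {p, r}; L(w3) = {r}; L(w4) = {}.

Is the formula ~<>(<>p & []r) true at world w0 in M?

At w0: <>(<>p & []r) is false, so ~<>(<>p & []r) is true.
  At w0: <>(<>p & []r) requires <>p & []r at some successor in {w2, w3}.
    At w2: <>p & []r is false.
    At w3: <>p & []r is false.
  So <>(<>p & []r) is false at w0.

Yes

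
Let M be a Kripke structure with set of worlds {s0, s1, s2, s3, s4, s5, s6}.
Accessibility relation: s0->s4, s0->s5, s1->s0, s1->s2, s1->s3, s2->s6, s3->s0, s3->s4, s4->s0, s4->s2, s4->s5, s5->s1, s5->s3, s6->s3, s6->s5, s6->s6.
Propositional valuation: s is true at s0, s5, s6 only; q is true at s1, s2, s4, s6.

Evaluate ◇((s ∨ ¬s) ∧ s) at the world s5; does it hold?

No

At s5: ◇((s ∨ ¬s) ∧ s) requires (s ∨ ¬s) ∧ s at some successor in {s1, s3}.
  At s1: (s ∨ ¬s) ∧ s is false.
  At s3: (s ∨ ¬s) ∧ s is false.
So ◇((s ∨ ¬s) ∧ s) is false at s5.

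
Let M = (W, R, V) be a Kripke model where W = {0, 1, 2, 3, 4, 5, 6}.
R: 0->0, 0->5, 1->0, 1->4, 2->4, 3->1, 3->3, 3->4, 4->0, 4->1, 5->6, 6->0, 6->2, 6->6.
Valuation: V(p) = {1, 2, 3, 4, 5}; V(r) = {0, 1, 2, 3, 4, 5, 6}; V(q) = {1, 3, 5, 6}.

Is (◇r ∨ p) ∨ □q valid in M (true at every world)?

Yes

Let φ = (◇r ∨ p) ∨ □q. Evaluate φ at each world:
  0 (successors {0, 5}): φ is true.
  1 (successors {0, 4}): φ is true.
  2 (successors {4}): φ is true.
  3 (successors {1, 3, 4}): φ is true.
  4 (successors {0, 1}): φ is true.
  5 (successors {6}): φ is true.
  6 (successors {0, 2, 6}): φ is true.
For instance, at 6:
  At 6: ◇r ∨ p is true, □q is false, so (◇r ∨ p) ∨ □q is true.
    At 6: ◇r is true, p is false, so ◇r ∨ p is true.
      At 6: ◇r requires r at some successor in {0, 2, 6}.
        r holds at 0, so ◇r is true at 6.
    At 6: □q requires q at every successor {0, 2, 6}.
      q fails at 0, so □q is false at 6.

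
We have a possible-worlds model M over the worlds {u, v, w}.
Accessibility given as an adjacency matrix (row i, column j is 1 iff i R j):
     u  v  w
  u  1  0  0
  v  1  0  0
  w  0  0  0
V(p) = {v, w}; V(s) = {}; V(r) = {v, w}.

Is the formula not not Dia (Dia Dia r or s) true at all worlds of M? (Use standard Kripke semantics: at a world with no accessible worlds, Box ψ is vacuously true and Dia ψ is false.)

No

Let φ = not not Dia (Dia Dia r or s). Evaluate φ at each world:
  u (successors {u}): φ is false.
  v (successors {u}): φ is false.
  w (successors ∅): φ is false.
Detail at u (counterexample):
  At u: not Dia (Dia Dia r or s) is true, so not not Dia (Dia Dia r or s) is false.
    At u: Dia (Dia Dia r or s) is false, so not Dia (Dia Dia r or s) is true.
      At u: Dia (Dia Dia r or s) requires Dia Dia r or s at some successor in {u}.
        At u: Dia Dia r or s is false.
      So Dia (Dia Dia r or s) is false at u.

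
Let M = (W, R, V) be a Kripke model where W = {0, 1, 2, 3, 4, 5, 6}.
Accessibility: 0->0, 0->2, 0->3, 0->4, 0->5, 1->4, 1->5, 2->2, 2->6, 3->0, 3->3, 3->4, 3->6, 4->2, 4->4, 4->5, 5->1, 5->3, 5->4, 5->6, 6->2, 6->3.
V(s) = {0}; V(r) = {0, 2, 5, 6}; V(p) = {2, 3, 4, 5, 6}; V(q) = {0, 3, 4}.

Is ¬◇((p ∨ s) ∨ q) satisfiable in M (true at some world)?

Let φ = ¬◇((p ∨ s) ∨ q). Evaluate φ at each world:
  0 (successors {0, 2, 3, 4, 5}): φ is false.
  1 (successors {4, 5}): φ is false.
  2 (successors {2, 6}): φ is false.
  3 (successors {0, 3, 4, 6}): φ is false.
  4 (successors {2, 4, 5}): φ is false.
  5 (successors {1, 3, 4, 6}): φ is false.
  6 (successors {2, 3}): φ is false.
For instance, at 6:
  At 6: ◇((p ∨ s) ∨ q) is true, so ¬◇((p ∨ s) ∨ q) is false.
    At 6: ◇((p ∨ s) ∨ q) requires (p ∨ s) ∨ q at some successor in {2, 3}.
      (p ∨ s) ∨ q holds at 2, so ◇((p ∨ s) ∨ q) is true at 6.

No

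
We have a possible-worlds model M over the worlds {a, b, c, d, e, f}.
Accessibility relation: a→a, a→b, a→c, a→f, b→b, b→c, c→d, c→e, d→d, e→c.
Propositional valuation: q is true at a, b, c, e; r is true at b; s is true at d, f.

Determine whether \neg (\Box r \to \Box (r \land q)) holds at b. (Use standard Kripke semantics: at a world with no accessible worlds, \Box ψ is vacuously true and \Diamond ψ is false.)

No

At b: \Box r \to \Box (r \land q) is true, so \neg (\Box r \to \Box (r \land q)) is false.
  At b: \Box r is false, \Box (r \land q) is false, so \Box r \to \Box (r \land q) is true.
    At b: \Box r requires r at every successor {b, c}.
      r fails at c, so \Box r is false at b.
    At b: \Box (r \land q) requires r \land q at every successor {b, c}.
      r \land q fails at c, so \Box (r \land q) is false at b.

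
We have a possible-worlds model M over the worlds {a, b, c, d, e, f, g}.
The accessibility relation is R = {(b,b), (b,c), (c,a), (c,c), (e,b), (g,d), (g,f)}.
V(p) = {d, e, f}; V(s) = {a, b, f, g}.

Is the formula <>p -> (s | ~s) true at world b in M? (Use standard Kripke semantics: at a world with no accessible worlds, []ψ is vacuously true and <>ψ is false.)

Yes

Recall that <>ψ holds at a world iff ψ holds at some accessible world.
At b: <>p is false, s | ~s is true, so <>p -> (s | ~s) is true.
  At b: <>p requires p at some successor in {b, c}.
    At b: p is false.
    At c: p is false.
  So <>p is false at b.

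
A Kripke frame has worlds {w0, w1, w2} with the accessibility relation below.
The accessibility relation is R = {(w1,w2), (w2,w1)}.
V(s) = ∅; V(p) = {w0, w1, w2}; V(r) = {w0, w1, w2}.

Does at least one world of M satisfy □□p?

Yes

Recall that □ψ holds at a world iff ψ holds at every accessible world, and ◇ψ holds iff ψ holds at some accessible world.
Let φ = □□p. Evaluate φ at each world:
  w0 (successors ∅): φ is true.
  w1 (successors {w2}): φ is true.
  w2 (successors {w1}): φ is true.
Detail at w0 (witness):
  At w0: no accessible worlds, so □□p holds vacuously.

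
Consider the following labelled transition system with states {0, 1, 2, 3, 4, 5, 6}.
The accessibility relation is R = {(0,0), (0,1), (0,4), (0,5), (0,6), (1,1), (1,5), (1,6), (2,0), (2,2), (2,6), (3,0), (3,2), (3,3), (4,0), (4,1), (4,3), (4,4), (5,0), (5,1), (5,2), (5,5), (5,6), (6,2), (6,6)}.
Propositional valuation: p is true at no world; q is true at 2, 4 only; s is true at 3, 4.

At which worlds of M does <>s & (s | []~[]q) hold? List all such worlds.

Let φ = <>s & (s | []~[]q). Evaluate φ at each world:
  0 (successors {0, 1, 4, 5, 6}): φ is true.
  1 (successors {1, 5, 6}): φ is false.
  2 (successors {0, 2, 6}): φ is false.
  3 (successors {0, 2, 3}): φ is true.
  4 (successors {0, 1, 3, 4}): φ is true.
  5 (successors {0, 1, 2, 5, 6}): φ is false.
  6 (successors {2, 6}): φ is false.
For instance, at 5:
  At 5: <>s is false, s | []~[]q is true, so <>s & (s | []~[]q) is false.
    At 5: <>s requires s at some successor in {0, 1, 2, 5, 6}.
      At 0: s is false.
      At 1: s is false.
      At 2: s is false.
      At 5: s is false.
      At 6: s is false.
    So <>s is false at 5.
    At 5: s is false, []~[]q is true, so s | []~[]q is true.
      At 5: []~[]q requires ~[]q at every successor {0, 1, 2, 5, 6}.
        At 0: ~[]q is true.
        At 1: ~[]q is true.
        At 2: ~[]q is true.
        At 5: ~[]q is true.
        At 6: ~[]q is true.
      So []~[]q is true at 5.
Satisfying worlds: {0, 3, 4}

0, 3, 4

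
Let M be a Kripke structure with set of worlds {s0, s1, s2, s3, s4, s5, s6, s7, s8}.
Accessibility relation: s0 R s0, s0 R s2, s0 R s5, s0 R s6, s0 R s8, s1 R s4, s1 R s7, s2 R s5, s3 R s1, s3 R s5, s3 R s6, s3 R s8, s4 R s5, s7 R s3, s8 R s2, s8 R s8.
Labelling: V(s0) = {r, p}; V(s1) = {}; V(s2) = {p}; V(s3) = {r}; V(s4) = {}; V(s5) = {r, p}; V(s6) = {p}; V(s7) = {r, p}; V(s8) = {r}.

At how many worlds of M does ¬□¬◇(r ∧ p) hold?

Let φ = ¬□¬◇(r ∧ p). Evaluate φ at each world:
  s0 (successors {s0, s2, s5, s6, s8}): φ is true.
  s1 (successors {s4, s7}): φ is true.
  s2 (successors {s5}): φ is false.
  s3 (successors {s1, s5, s6, s8}): φ is true.
  s4 (successors {s5}): φ is false.
  s5 (successors ∅): φ is false.
  s6 (successors ∅): φ is false.
  s7 (successors {s3}): φ is true.
  s8 (successors {s2, s8}): φ is true.
For instance, at s2:
  At s2: □¬◇(r ∧ p) is true, so ¬□¬◇(r ∧ p) is false.
    At s2: □¬◇(r ∧ p) requires ¬◇(r ∧ p) at every successor {s5}.
      At s5: ¬◇(r ∧ p) is true.
    So □¬◇(r ∧ p) is true at s2.
Satisfying worlds: {s0, s1, s3, s7, s8}

5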